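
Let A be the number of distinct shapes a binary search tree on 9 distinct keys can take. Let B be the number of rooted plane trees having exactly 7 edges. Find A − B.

4433

There are C_n binary search tree shapes on n keys; with n = 9 that is C_9. So A = C_9 = 4862.
Rooted ordered trees with n edges are counted by C_n; here n = 7. So B = C_7 = 429.
A − B = 4862 − 429 = 4433.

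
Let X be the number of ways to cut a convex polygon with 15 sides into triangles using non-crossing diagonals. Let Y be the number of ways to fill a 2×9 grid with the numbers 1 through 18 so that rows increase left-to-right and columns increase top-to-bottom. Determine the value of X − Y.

738038

A convex 15-gon is triangulated into 13 triangles, and the number of such triangulations is the Catalan number C_{15−2} = C_13. So X = C_13 = 742900.
Standard Young tableaux of shape 2×n are counted by C_n; here n = 9. So Y = C_9 = 4862.
X − Y = 742900 − 4862 = 738038.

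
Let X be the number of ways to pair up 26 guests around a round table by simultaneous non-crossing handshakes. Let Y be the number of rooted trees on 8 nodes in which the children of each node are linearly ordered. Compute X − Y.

742471

With 26 = 2·13 people, non-crossing handshake pairings are non-crossing perfect matchings on a circle, counted by C_13. So X = C_13 = 742900.
Rooted ordered (plane) trees on m nodes have m−1 edges and are counted by C_{m−1}; m = 8 gives C_7. So Y = C_7 = 429.
X − Y = 742900 − 429 = 742471.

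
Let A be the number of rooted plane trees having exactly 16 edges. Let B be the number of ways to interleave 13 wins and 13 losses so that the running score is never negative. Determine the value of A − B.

A rooted plane tree with 16 edges has 17 nodes, and the count is C_16. So A = C_16 = 35357670.
Ballot sequences with n votes each where one side never trails are Dyck words, counted by C_n; here n = 13. So B = C_13 = 742900.
A − B = 35357670 − 742900 = 34614770.

34614770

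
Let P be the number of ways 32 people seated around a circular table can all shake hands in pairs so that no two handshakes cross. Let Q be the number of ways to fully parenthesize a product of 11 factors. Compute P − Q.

Non-crossing handshake pairings of 2n people are counted by C_n; 32 people gives n = 16. So P = C_16 = 35357670.
Ways to associate a product of 11 factors correspond to binary trees on 11 leaves, so the count is C_10. So Q = C_10 = 16796.
P − Q = 35357670 − 16796 = 35340874.

35340874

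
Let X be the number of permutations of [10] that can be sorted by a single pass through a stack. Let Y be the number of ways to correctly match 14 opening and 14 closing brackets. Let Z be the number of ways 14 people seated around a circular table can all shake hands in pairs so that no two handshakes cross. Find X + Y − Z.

By Knuth's characterisation, the stack-sortable permutations of length 10 are the 231-avoiders, numbering C_10. So X = C_10 = 16796.
With 14 pairs the number of balanced bracket strings is the Catalan number C_14. So Y = C_14 = 2674440.
Non-crossing handshake pairings of 2n people are counted by C_n; 14 people gives n = 7. So Z = C_7 = 429.
X + Y − Z = 16796 + 2674440 − 429 = 2690807.

2690807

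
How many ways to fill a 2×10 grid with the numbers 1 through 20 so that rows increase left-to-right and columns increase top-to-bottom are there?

Standard Young tableaux of shape 2×n are counted by C_n; here n = 10.
C_10 = C_9 · 2(2·9+1)/(9+2) = 4862 · 38/11 = 16796.

16796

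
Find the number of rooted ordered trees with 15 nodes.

2674440

A rooted plane tree on 15 nodes has 14 edges, and such trees are counted by C_14.
C_14 = C(28,14)/15 = 40116600/15 = 2674440.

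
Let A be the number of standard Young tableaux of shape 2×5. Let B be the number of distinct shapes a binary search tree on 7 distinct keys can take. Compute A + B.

By the hook-length formula (or a Dyck-path bijection), SYT of shape 2×5 number C_5. So A = C_5 = 42.
There are C_n binary search tree shapes on n keys; with n = 7 that is C_7. So B = C_7 = 429.
A + B = 42 + 429 = 471.

471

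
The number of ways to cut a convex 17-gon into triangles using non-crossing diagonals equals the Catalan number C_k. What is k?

15

The number of triangulations of a 17-gon is the Catalan number C_15 (index = sides − 2).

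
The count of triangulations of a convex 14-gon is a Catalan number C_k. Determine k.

12

The number of triangulations of a 14-gon is the Catalan number C_12 (index = sides − 2).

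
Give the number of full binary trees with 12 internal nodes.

208012

The number of full binary trees on 12 internal nodes is the Catalan number C_12.
C_12 = C(24,12)/13 = 2704156/13 = 208012.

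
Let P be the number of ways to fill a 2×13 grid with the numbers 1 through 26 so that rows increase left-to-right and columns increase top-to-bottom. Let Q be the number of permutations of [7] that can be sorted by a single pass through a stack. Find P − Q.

Standard Young tableaux of shape 2×n are counted by C_n; here n = 13. So P = C_13 = 742900.
Stack-sortable permutations are exactly the 231-avoiding ones, counted by C_n; here n = 7. So Q = C_7 = 429.
P − Q = 742900 − 429 = 742471.

742471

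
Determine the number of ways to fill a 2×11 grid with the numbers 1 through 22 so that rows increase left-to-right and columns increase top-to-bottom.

Standard Young tableaux of shape 2×n are counted by C_n; here n = 11.
C_11 = C_10 · 2(2·10+1)/(10+2) = 16796 · 42/12 = 58786.

58786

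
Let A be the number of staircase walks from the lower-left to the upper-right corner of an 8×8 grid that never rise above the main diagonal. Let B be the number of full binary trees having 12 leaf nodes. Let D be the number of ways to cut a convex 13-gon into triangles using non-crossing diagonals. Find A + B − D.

Sub-diagonal monotone paths from (0,0) to (8,8) biject with Dyck paths of semilength 8, giving C_8. So A = C_8 = 1430.
A full binary tree with L leaves has L−1 internal nodes and is counted by C_{L−1}; L = 12 gives C_11. So B = C_11 = 58786.
The number of triangulations of a 13-gon is the Catalan number C_11 (index = sides − 2). So D = C_11 = 58786.
A + B − D = 1430 + 58786 − 58786 = 1430.

1430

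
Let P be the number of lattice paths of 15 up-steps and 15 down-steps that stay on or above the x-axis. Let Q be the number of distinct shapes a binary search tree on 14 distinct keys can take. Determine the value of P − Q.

7020405

A Dyck path with 15 up-steps and 15 down-steps has semilength 15, so there are C_15 of them. So P = C_15 = 9694845.
Rooted binary trees with 14 nodes (each child slot possibly empty) number C_14. So Q = C_14 = 2674440.
P − Q = 9694845 − 2674440 = 7020405.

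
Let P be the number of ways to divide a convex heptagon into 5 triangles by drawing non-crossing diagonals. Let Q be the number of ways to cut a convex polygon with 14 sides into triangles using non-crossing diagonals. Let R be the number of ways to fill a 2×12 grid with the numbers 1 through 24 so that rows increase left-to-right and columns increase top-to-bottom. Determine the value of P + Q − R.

The number of triangulations of a 7-gon is the Catalan number C_5 (index = sides − 2). So P = C_5 = 42.
A convex 14-gon is triangulated into 12 triangles, and the number of such triangulations is the Catalan number C_{14−2} = C_12. So Q = C_12 = 208012.
By the hook-length formula (or a Dyck-path bijection), SYT of shape 2×12 number C_12. So R = C_12 = 208012.
P + Q − R = 42 + 208012 − 208012 = 42.

42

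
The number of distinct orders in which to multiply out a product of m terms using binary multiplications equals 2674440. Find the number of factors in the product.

Parenthesizations of m factors are counted by C_{m−1}. The Catalan number equal to 2674440 is C_14.
So the index is 14, and the number of factors is 14 + 1 = 15.

15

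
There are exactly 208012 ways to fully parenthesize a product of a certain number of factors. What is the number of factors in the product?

13

Parenthesizations of m factors are counted by C_{m−1}. Since C_12 = 208012, the index is 12.
So the index is 12, and the number of factors is 12 + 1 = 13.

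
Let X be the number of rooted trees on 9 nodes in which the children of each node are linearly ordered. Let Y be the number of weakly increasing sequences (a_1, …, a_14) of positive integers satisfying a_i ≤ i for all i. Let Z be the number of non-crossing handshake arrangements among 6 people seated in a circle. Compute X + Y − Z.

2675865

A rooted plane tree on 9 nodes has 8 edges, and such trees are counted by C_8. So X = C_8 = 1430.
Such sub-staircase sequences of length n are counted by C_n; here n = 14. So Y = C_14 = 2674440.
With 6 = 2·3 people, non-crossing handshake pairings are non-crossing perfect matchings on a circle, counted by C_3. So Z = C_3 = 5.
X + Y − Z = 1430 + 2674440 − 5 = 2675865.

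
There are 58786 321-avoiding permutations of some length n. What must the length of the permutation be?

Permutations of [n] avoiding a fixed length-3 pattern are counted by C_n; 58786 = C_11.

11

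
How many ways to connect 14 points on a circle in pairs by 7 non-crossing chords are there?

429

Non-crossing perfect matchings of 2n points on a circle are counted by C_n; with 14 points, n = 7.
C_7 = C(14,7)/8 = 3432/8 = 429.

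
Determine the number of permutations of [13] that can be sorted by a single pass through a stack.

742900

Stack-sortable permutations are exactly the 231-avoiding ones, counted by C_n; here n = 13.
C_13 = C(26,13)/14 = 10400600/14 = 742900.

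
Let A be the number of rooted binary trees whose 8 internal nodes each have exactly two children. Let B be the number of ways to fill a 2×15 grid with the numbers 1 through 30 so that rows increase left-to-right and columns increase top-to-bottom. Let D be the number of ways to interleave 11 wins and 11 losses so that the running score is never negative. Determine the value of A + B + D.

The number of full binary trees on 8 internal nodes is the Catalan number C_8. So A = C_8 = 1430.
By the hook-length formula (or a Dyck-path bijection), SYT of shape 2×15 number C_15. So B = C_15 = 9694845.
Reading a vote for the leader as '(' and for the other as ')' turns such a sequence into a balanced string of 11 pairs, so the count is C_11. So D = C_11 = 58786.
A + B + D = 1430 + 9694845 + 58786 = 9755061.

9755061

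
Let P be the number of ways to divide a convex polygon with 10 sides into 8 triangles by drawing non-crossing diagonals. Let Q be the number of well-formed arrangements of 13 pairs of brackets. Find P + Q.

Triangulations of a convex m-gon are counted by C_{m−2}; with m = 10 this is C_8. So P = C_8 = 1430.
A balanced arrangement of 13 bracket pairs is a Dyck word of semilength 13, so the count is C_13. So Q = C_13 = 742900.
P + Q = 1430 + 742900 = 744330.

744330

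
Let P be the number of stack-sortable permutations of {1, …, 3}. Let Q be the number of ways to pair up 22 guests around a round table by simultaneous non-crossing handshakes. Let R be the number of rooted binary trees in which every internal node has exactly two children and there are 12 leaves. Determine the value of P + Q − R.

Stack-sortable permutations are exactly the 231-avoiding ones, counted by C_n; here n = 3. So P = C_3 = 5.
With 22 = 2·11 people, non-crossing handshake pairings are non-crossing perfect matchings on a circle, counted by C_11. So Q = C_11 = 58786.
A full binary tree with L leaves has L−1 internal nodes and is counted by C_{L−1}; L = 12 gives C_11. So R = C_11 = 58786.
P + Q − R = 5 + 58786 − 58786 = 5.

5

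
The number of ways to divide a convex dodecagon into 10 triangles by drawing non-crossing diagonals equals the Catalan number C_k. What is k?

A convex 12-gon is triangulated into 10 triangles, and the number of such triangulations is the Catalan number C_{12−2} = C_10.

10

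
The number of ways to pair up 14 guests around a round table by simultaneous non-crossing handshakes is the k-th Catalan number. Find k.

7

Non-crossing handshake pairings of 2n people are counted by C_n; 14 people gives n = 7.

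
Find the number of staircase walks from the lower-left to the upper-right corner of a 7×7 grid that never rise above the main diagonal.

Monotone paths in an n×n grid that stay weakly below the diagonal are counted by C_n; here n = 7.
C_7 = C(14,7)/8 = 3432/8 = 429.

429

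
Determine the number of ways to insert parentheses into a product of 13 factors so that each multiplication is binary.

208012

Bracketing 13 factors into binary products is counted by C_{13−1} = C_12.
C_12 = C(24,12)/13 = 2704156/13 = 208012.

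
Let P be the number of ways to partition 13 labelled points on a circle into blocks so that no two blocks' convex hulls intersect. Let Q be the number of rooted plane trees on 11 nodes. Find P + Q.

The non-crossing partitions of [13] form a lattice of size C_13. So P = C_13 = 742900.
A rooted plane tree on 11 nodes has 10 edges, and such trees are counted by C_10. So Q = C_10 = 16796.
P + Q = 742900 + 16796 = 759696.

759696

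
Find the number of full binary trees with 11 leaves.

16796

Full binary trees with 11 leaves have 11−1 = 10 internal nodes, so there are C_10 of them.
C_10 = 16796.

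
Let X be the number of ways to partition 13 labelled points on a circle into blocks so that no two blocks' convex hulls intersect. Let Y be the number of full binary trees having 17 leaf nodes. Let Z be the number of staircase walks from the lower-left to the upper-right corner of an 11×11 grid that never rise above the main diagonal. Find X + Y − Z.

36041784

The non-crossing partitions of [13] form a lattice of size C_13. So X = C_13 = 742900.
Full binary trees with 17 leaves have 17−1 = 16 internal nodes, so there are C_16 of them. So Y = C_16 = 35357670.
Monotone paths in an n×n grid that stay weakly below the diagonal are counted by C_n; here n = 11. So Z = C_11 = 58786.
X + Y − Z = 742900 + 35357670 − 58786 = 36041784.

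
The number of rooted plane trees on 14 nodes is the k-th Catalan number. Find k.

13

A rooted plane tree on 14 nodes has 13 edges, and such trees are counted by C_13.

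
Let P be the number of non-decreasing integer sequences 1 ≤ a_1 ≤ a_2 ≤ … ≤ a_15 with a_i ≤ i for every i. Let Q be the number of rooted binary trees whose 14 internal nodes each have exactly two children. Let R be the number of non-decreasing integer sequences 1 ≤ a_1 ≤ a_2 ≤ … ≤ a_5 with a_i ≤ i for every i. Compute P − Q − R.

7020363

Such sub-staircase sequences of length n are counted by C_n; here n = 15. So P = C_15 = 9694845.
The number of full binary trees on 14 internal nodes is the Catalan number C_14. So Q = C_14 = 2674440.
Weakly increasing sequences with a_i ≤ i biject with Dyck paths of semilength 5, so there are C_5. So R = C_5 = 42.
P − Q − R = 9694845 − 2674440 − 42 = 7020363.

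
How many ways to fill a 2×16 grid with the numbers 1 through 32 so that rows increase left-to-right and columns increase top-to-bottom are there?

Standard Young tableaux of shape 2×n are counted by C_n; here n = 16.
C_16 = C(32,16)/17 = 601080390/17 = 35357670.

35357670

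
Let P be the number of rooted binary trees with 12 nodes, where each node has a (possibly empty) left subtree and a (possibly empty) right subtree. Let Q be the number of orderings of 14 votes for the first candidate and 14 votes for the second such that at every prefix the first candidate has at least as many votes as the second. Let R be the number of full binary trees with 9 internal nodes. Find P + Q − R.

Rooted binary trees with 12 nodes (each child slot possibly empty) number C_12. So P = C_12 = 208012.
Ballot sequences with n votes each where one side never trails are Dyck words, counted by C_n; here n = 14. So Q = C_14 = 2674440.
Full binary trees with n internal nodes are counted by C_n; here n = 9. So R = C_9 = 4862.
P + Q − R = 208012 + 2674440 − 4862 = 2877590.

2877590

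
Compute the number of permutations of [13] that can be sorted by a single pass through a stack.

By Knuth's characterisation, the stack-sortable permutations of length 13 are the 231-avoiders, numbering C_13.
C_13 = C_12 · 2(2·12+1)/(12+2) = 208012 · 50/14 = 742900.

742900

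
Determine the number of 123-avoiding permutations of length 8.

Permutations of [n] avoiding any single length-3 pattern are counted by C_n; here n = 8.
C_8 = C(16,8)/9 = 12870/9 = 1430.

1430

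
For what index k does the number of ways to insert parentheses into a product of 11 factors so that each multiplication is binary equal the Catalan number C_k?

Bracketing 11 factors into binary products is counted by C_{11−1} = C_10.

10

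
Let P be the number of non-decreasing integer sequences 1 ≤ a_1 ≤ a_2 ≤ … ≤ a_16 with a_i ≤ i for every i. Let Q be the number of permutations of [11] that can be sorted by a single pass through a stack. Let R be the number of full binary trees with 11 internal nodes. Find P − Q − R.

35240098

Such sub-staircase sequences of length n are counted by C_n; here n = 16. So P = C_16 = 35357670.
By Knuth's characterisation, the stack-sortable permutations of length 11 are the 231-avoiders, numbering C_11. So Q = C_11 = 58786.
Full binary trees with n internal nodes are counted by C_n; here n = 11. So R = C_11 = 58786.
P − Q − R = 35357670 − 58786 − 58786 = 35240098.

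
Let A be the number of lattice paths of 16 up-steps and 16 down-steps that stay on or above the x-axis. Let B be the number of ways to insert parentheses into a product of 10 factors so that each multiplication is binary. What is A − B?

Paths of 16 up- and 16 down-steps that never dip below the axis are Dyck paths; their count is C_16. So A = C_16 = 35357670.
Bracketing 10 factors into binary products is counted by C_{10−1} = C_9. So B = C_9 = 4862.
A − B = 35357670 − 4862 = 35352808.

35352808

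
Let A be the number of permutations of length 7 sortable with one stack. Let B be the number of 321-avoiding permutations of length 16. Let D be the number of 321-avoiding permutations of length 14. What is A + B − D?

32683659

By Knuth's characterisation, the stack-sortable permutations of length 7 are the 231-avoiders, numbering C_7. So A = C_7 = 429.
Permutations of [n] avoiding any single length-3 pattern are counted by C_n; here n = 16. So B = C_16 = 35357670.
For any fixed pattern of length 3, the pattern-avoiding permutations of [14] number C_14. So D = C_14 = 2674440.
A + B − D = 429 + 35357670 − 2674440 = 32683659.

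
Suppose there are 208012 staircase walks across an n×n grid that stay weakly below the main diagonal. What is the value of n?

12

Such diagonal-avoiding paths in an n×n grid are counted by C_n. Since C_12 = 208012, the index is 12.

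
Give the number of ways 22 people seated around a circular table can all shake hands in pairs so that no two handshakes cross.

Non-crossing handshake pairings of 2n people are counted by C_n; 22 people gives n = 11.
C_11 = 58786.

58786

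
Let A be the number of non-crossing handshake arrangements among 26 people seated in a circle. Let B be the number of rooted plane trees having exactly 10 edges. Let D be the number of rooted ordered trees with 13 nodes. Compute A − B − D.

With 26 = 2·13 people, non-crossing handshake pairings are non-crossing perfect matchings on a circle, counted by C_13. So A = C_13 = 742900.
A rooted plane tree with 10 edges has 11 nodes, and the count is C_10. So B = C_10 = 16796.
Rooted ordered (plane) trees on m nodes have m−1 edges and are counted by C_{m−1}; m = 13 gives C_12. So D = C_12 = 208012.
A − B − D = 742900 − 16796 − 208012 = 518092.

518092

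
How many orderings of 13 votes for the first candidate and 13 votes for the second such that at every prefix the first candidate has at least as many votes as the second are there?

742900

Reading a vote for the leader as '(' and for the other as ')' turns such a sequence into a balanced string of 13 pairs, so the count is C_13.
C_13 = C_12 · 2(2·12+1)/(12+2) = 208012 · 50/14 = 742900.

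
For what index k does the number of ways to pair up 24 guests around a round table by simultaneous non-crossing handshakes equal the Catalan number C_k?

12

With 24 = 2·12 people, non-crossing handshake pairings are non-crossing perfect matchings on a circle, counted by C_12.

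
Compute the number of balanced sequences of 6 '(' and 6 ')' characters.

132

Balanced strings of n pairs of brackets are counted by C_n; here n = 6.
C_6 = C_5 · 2(2·5+1)/(5+2) = 42 · 22/7 = 132.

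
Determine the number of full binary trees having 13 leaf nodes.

208012

A full binary tree with L leaves has L−1 internal nodes and is counted by C_{L−1}; L = 13 gives C_12.
C_12 = C(24,12)/13 = 2704156/13 = 208012.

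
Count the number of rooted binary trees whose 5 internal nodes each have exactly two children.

The number of full binary trees on 5 internal nodes is the Catalan number C_5.
C_5 = 42.

42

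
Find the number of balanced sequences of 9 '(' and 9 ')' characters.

4862

Balanced strings of n pairs of brackets are counted by C_n; here n = 9.
C_9 = C(18,9)/10 = 48620/10 = 4862.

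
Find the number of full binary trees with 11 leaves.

16796

Full binary trees with 11 leaves have 11−1 = 10 internal nodes, so there are C_10 of them.
C_10 = 16796.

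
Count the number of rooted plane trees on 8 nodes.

A rooted plane tree on 8 nodes has 7 edges, and such trees are counted by C_7.
C_7 = 429.

429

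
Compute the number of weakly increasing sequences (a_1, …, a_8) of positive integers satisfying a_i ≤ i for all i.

Such sub-staircase sequences of length n are counted by C_n; here n = 8.
C_8 = C(16,8)/9 = 12870/9 = 1430.

1430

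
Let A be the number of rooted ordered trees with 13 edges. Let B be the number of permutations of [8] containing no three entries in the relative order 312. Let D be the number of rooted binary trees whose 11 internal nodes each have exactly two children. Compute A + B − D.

A rooted plane tree with 13 edges has 14 nodes, and the count is C_13. So A = C_13 = 742900.
For any fixed pattern of length 3, the pattern-avoiding permutations of [8] number C_8. So B = C_8 = 1430.
Full binary trees with n internal nodes are counted by C_n; here n = 11. So D = C_11 = 58786.
A + B − D = 742900 + 1430 − 58786 = 685544.

685544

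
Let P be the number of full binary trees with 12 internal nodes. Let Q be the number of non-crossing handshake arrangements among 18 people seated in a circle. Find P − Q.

203150

Full binary trees with n internal nodes are counted by C_n; here n = 12. So P = C_12 = 208012.
Non-crossing handshake pairings of 2n people are counted by C_n; 18 people gives n = 9. So Q = C_9 = 4862.
P − Q = 208012 − 4862 = 203150.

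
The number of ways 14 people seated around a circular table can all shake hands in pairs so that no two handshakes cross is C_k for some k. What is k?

7

Non-crossing handshake pairings of 2n people are counted by C_n; 14 people gives n = 7.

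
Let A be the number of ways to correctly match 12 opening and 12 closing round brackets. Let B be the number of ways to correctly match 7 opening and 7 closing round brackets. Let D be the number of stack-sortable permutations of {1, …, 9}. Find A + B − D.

With 12 pairs the number of balanced bracket strings is the Catalan number C_12. So A = C_12 = 208012.
Balanced strings of n pairs of brackets are counted by C_n; here n = 7. So B = C_7 = 429.
Stack-sortable permutations are exactly the 231-avoiding ones, counted by C_n; here n = 9. So D = C_9 = 4862.
A + B − D = 208012 + 429 − 4862 = 203579.

203579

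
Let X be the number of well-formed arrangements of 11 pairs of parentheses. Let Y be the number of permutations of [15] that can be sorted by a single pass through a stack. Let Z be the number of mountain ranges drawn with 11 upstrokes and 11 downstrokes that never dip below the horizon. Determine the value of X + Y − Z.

9694845

A balanced arrangement of 11 bracket pairs is a Dyck word of semilength 11, so the count is C_11. So X = C_11 = 58786.
Stack-sortable permutations are exactly the 231-avoiding ones, counted by C_n; here n = 15. So Y = C_15 = 9694845.
Dyck paths of semilength n (length 2n) are counted by C_n; here n = 11. So Z = C_11 = 58786.
X + Y − Z = 58786 + 9694845 − 58786 = 9694845.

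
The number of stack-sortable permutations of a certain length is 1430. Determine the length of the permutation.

8

Stack-sortable permutations of [n] are counted by C_n. The Catalan number equal to 1430 is C_8.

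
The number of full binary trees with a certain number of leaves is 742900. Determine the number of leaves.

14

Full binary trees with L leaves are counted by C_{L−1}. Since C_13 = 742900, the index is 13.
So the index is 13, and the number of leaves is 13 + 1 = 14.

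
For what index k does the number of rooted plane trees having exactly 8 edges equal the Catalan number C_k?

A rooted plane tree with 8 edges has 9 nodes, and the count is C_8.

8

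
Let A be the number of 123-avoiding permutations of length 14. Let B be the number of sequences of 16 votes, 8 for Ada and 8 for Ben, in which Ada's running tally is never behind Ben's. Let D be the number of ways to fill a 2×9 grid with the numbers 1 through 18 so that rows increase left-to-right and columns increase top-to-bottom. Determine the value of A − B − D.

Permutations of [n] avoiding any single length-3 pattern are counted by C_n; here n = 14. So A = C_14 = 2674440.
Reading a vote for the leader as '(' and for the other as ')' turns such a sequence into a balanced string of 8 pairs, so the count is C_8. So B = C_8 = 1430.
By the hook-length formula (or a Dyck-path bijection), SYT of shape 2×9 number C_9. So D = C_9 = 4862.
A − B − D = 2674440 − 1430 − 4862 = 2668148.

2668148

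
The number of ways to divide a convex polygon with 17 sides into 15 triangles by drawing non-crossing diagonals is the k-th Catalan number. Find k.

A convex 17-gon is triangulated into 15 triangles, and the number of such triangulations is the Catalan number C_{17−2} = C_15.

15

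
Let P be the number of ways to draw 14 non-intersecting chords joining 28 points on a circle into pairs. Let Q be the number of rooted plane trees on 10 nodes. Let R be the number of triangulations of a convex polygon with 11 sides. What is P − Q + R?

2674440

Non-crossing perfect matchings of 2n points on a circle are counted by C_n; with 28 points, n = 14. So P = C_14 = 2674440.
A rooted plane tree on 10 nodes has 9 edges, and such trees are counted by C_9. So Q = C_9 = 4862.
The number of triangulations of an 11-gon is the Catalan number C_9 (index = sides − 2). So R = C_9 = 4862.
P − Q + R = 2674440 − 4862 + 4862 = 2674440.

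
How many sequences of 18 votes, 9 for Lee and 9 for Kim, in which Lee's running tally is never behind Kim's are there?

Reading a vote for the leader as '(' and for the other as ')' turns such a sequence into a balanced string of 9 pairs, so the count is C_9.
C_9 = C(18,9)/10 = 48620/10 = 4862.

4862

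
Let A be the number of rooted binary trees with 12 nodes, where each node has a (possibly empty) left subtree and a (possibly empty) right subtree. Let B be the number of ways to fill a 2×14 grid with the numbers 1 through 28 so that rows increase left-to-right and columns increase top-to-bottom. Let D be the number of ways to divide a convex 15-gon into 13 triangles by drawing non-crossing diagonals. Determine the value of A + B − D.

Binary trees (left/right distinguished) on n nodes are counted by C_n; here n = 12. So A = C_12 = 208012.
By the hook-length formula (or a Dyck-path bijection), SYT of shape 2×14 number C_14. So B = C_14 = 2674440.
The number of triangulations of a 15-gon is the Catalan number C_13 (index = sides − 2). So D = C_13 = 742900.
A + B − D = 208012 + 2674440 − 742900 = 2139552.

2139552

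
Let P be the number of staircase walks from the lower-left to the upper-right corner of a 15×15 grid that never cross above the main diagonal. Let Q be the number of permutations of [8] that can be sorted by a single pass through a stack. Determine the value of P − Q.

9693415

Sub-diagonal monotone paths from (0,0) to (15,15) biject with Dyck paths of semilength 15, giving C_15. So P = C_15 = 9694845.
By Knuth's characterisation, the stack-sortable permutations of length 8 are the 231-avoiders, numbering C_8. So Q = C_8 = 1430.
P − Q = 9694845 − 1430 = 9693415.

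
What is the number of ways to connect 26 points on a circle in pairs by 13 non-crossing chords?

742900

Non-crossing perfect matchings of 2n points on a circle are counted by C_n; with 26 points, n = 13.
C_13 = C(26,13)/14 = 10400600/14 = 742900.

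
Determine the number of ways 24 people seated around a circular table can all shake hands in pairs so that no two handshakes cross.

208012

With 24 = 2·12 people, non-crossing handshake pairings are non-crossing perfect matchings on a circle, counted by C_12.
C_12 = 208012.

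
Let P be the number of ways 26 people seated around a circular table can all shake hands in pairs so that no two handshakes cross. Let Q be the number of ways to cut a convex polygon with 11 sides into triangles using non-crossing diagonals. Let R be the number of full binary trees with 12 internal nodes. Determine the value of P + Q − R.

With 26 = 2·13 people, non-crossing handshake pairings are non-crossing perfect matchings on a circle, counted by C_13. So P = C_13 = 742900.
A convex 11-gon is triangulated into 9 triangles, and the number of such triangulations is the Catalan number C_{11−2} = C_9. So Q = C_9 = 4862.
The number of full binary trees on 12 internal nodes is the Catalan number C_12. So R = C_12 = 208012.
P + Q − R = 742900 + 4862 − 208012 = 539750.

539750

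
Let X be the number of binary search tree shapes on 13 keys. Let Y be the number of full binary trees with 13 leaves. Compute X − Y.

Binary trees (left/right distinguished) on n nodes are counted by C_n; here n = 13. So X = C_13 = 742900.
Full binary trees with 13 leaves have 13−1 = 12 internal nodes, so there are C_12 of them. So Y = C_12 = 208012.
X − Y = 742900 − 208012 = 534888.

534888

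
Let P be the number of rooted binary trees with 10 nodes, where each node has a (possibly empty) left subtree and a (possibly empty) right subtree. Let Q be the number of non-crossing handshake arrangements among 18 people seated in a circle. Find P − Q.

Rooted binary trees with 10 nodes (each child slot possibly empty) number C_10. So P = C_10 = 16796.
Non-crossing handshake pairings of 2n people are counted by C_n; 18 people gives n = 9. So Q = C_9 = 4862.
P − Q = 16796 − 4862 = 11934.

11934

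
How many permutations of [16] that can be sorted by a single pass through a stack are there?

35357670

By Knuth's characterisation, the stack-sortable permutations of length 16 are the 231-avoiders, numbering C_16.
C_16 = C(32,16)/17 = 601080390/17 = 35357670.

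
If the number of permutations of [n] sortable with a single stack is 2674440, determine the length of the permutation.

Stack-sortable permutations of [n] are counted by C_n. The Catalan number equal to 2674440 is C_14.

14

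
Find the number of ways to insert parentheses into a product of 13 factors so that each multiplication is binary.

208012

Ways to associate a product of 13 factors correspond to binary trees on 13 leaves, so the count is C_12.
C_12 = 208012.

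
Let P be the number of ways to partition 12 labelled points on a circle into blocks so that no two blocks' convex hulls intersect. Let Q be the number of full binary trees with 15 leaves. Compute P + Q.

2882452

The non-crossing partitions of [12] form a lattice of size C_12. So P = C_12 = 208012.
Full binary trees with 15 leaves have 15−1 = 14 internal nodes, so there are C_14 of them. So Q = C_14 = 2674440.
P + Q = 208012 + 2674440 = 2882452.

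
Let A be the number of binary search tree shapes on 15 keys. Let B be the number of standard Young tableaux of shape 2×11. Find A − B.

There are C_n binary search tree shapes on n keys; with n = 15 that is C_15. So A = C_15 = 9694845.
Standard Young tableaux of shape 2×n are counted by C_n; here n = 11. So B = C_11 = 58786.
A − B = 9694845 − 58786 = 9636059.

9636059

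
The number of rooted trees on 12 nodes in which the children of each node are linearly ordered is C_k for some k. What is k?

Rooted ordered (plane) trees on m nodes have m−1 edges and are counted by C_{m−1}; m = 12 gives C_11.

11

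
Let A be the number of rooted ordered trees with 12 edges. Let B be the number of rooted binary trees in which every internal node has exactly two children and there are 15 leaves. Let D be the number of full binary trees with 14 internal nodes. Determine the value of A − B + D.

208012

Rooted ordered trees with n edges are counted by C_n; here n = 12. So A = C_12 = 208012.
A full binary tree with L leaves has L−1 internal nodes and is counted by C_{L−1}; L = 15 gives C_14. So B = C_14 = 2674440.
The number of full binary trees on 14 internal nodes is the Catalan number C_14. So D = C_14 = 2674440.
A − B + D = 208012 − 2674440 + 2674440 = 208012.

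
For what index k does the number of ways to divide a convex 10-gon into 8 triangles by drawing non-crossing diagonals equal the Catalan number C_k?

The number of triangulations of a 10-gon is the Catalan number C_8 (index = sides − 2).

8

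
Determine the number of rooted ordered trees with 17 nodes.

Rooted ordered (plane) trees on m nodes have m−1 edges and are counted by C_{m−1}; m = 17 gives C_16.
C_16 = 35357670.

35357670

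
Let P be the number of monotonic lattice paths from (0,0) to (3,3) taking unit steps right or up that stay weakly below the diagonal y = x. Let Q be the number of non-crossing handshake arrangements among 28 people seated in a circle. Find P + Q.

2674445

Monotone paths in an n×n grid that stay weakly below the diagonal are counted by C_n; here n = 3. So P = C_3 = 5.
Non-crossing handshake pairings of 2n people are counted by C_n; 28 people gives n = 14. So Q = C_14 = 2674440.
P + Q = 5 + 2674440 = 2674445.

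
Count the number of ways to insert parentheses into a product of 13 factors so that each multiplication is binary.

Parenthesizations of m factors correspond to full binary trees with m leaves, counted by C_{m−1}; m = 13 gives C_12.
C_12 = C(24,12)/13 = 2704156/13 = 208012.

208012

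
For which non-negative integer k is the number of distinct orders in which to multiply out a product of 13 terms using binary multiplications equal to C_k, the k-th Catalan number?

12

Parenthesizations of m factors correspond to full binary trees with m leaves, counted by C_{m−1}; m = 13 gives C_12.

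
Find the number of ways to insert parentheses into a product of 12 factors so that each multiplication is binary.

Parenthesizations of m factors correspond to full binary trees with m leaves, counted by C_{m−1}; m = 12 gives C_11.
C_11 = 58786.

58786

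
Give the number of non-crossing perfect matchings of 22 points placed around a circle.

58786

Pairing 22 circle points by 11 non-crossing chords gives C_11 matchings.
C_11 = C(22,11)/12 = 705432/12 = 58786.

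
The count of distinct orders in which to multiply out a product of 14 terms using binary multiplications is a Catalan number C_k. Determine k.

Ways to associate a product of 14 factors correspond to binary trees on 14 leaves, so the count is C_13.

13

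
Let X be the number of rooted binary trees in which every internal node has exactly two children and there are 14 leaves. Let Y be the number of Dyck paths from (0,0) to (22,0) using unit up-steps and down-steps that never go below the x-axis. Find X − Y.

A full binary tree with L leaves has L−1 internal nodes and is counted by C_{L−1}; L = 14 gives C_13. So X = C_13 = 742900.
Dyck paths of semilength n (length 2n) are counted by C_n; here n = 11. So Y = C_11 = 58786.
X − Y = 742900 − 58786 = 684114.

684114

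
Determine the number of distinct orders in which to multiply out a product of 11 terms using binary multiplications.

Bracketing 11 factors into binary products is counted by C_{11−1} = C_10.
C_10 = C_9 · 2(2·9+1)/(9+2) = 4862 · 38/11 = 16796.

16796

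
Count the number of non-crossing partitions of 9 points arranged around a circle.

4862

The non-crossing partitions of [9] form a lattice of size C_9.
C_9 = C_8 · 2(2·8+1)/(8+2) = 1430 · 34/10 = 4862.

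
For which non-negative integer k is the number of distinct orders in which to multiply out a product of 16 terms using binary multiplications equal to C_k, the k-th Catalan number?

Ways to associate a product of 16 factors correspond to binary trees on 16 leaves, so the count is C_15.

15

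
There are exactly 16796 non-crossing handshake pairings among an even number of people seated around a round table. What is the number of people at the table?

20

Non-crossing handshake pairings of 2n people are counted by C_n; 16796 = C_10.
So n = 10, and there are 2n = 20 people.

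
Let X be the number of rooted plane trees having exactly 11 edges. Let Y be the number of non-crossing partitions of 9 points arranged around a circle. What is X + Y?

63648

Rooted ordered trees with n edges are counted by C_n; here n = 11. So X = C_11 = 58786.
Non-crossing partitions of an n-element set are counted by C_n; here n = 9. So Y = C_9 = 4862.
X + Y = 58786 + 4862 = 63648.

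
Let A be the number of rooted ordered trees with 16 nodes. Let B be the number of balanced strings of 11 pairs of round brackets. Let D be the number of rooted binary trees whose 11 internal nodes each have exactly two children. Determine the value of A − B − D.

A rooted plane tree on 16 nodes has 15 edges, and such trees are counted by C_15. So A = C_15 = 9694845.
Balanced strings of n pairs of brackets are counted by C_n; here n = 11. So B = C_11 = 58786.
Full binary trees with n internal nodes are counted by C_n; here n = 11. So D = C_11 = 58786.
A − B − D = 9694845 − 58786 − 58786 = 9577273.

9577273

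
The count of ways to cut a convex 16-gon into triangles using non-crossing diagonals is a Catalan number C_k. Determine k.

Triangulations of a convex m-gon are counted by C_{m−2}; with m = 16 this is C_14.

14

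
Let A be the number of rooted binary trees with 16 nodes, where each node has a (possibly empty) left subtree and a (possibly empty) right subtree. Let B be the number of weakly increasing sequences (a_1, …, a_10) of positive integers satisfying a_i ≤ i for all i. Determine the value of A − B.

35340874

There are C_n binary search tree shapes on n keys; with n = 16 that is C_16. So A = C_16 = 35357670.
Such sub-staircase sequences of length n are counted by C_n; here n = 10. So B = C_10 = 16796.
A − B = 35357670 − 16796 = 35340874.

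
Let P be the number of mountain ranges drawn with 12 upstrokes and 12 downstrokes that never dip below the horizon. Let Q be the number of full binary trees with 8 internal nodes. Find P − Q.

206582

Paths of 12 up- and 12 down-steps that never dip below the axis are Dyck paths; their count is C_12. So P = C_12 = 208012.
Full binary trees with n internal nodes are counted by C_n; here n = 8. So Q = C_8 = 1430.
P − Q = 208012 − 1430 = 206582.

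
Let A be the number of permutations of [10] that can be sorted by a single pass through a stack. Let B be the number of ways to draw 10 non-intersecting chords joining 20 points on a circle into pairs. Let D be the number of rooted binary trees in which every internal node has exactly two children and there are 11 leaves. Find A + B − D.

16796

Stack-sortable permutations are exactly the 231-avoiding ones, counted by C_n; here n = 10. So A = C_10 = 16796.
Non-crossing perfect matchings of 2n points on a circle are counted by C_n; with 20 points, n = 10. So B = C_10 = 16796.
A full binary tree with L leaves has L−1 internal nodes and is counted by C_{L−1}; L = 11 gives C_10. So D = C_10 = 16796.
A + B − D = 16796 + 16796 − 16796 = 16796.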